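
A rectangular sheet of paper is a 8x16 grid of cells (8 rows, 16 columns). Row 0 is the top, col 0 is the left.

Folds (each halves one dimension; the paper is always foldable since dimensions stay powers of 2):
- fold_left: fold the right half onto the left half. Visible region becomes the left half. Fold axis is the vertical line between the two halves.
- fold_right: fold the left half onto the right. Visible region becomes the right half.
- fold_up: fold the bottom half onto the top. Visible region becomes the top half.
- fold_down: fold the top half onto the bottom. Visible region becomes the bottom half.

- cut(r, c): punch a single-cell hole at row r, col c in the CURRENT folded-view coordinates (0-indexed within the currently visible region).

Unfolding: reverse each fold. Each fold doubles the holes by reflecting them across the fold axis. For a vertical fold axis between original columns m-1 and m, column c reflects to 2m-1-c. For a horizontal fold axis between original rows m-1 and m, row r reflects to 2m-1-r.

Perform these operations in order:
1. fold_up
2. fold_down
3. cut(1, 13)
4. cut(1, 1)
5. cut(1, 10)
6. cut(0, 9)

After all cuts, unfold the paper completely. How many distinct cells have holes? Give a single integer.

Op 1 fold_up: fold axis h@4; visible region now rows[0,4) x cols[0,16) = 4x16
Op 2 fold_down: fold axis h@2; visible region now rows[2,4) x cols[0,16) = 2x16
Op 3 cut(1, 13): punch at orig (3,13); cuts so far [(3, 13)]; region rows[2,4) x cols[0,16) = 2x16
Op 4 cut(1, 1): punch at orig (3,1); cuts so far [(3, 1), (3, 13)]; region rows[2,4) x cols[0,16) = 2x16
Op 5 cut(1, 10): punch at orig (3,10); cuts so far [(3, 1), (3, 10), (3, 13)]; region rows[2,4) x cols[0,16) = 2x16
Op 6 cut(0, 9): punch at orig (2,9); cuts so far [(2, 9), (3, 1), (3, 10), (3, 13)]; region rows[2,4) x cols[0,16) = 2x16
Unfold 1 (reflect across h@2): 8 holes -> [(0, 1), (0, 10), (0, 13), (1, 9), (2, 9), (3, 1), (3, 10), (3, 13)]
Unfold 2 (reflect across h@4): 16 holes -> [(0, 1), (0, 10), (0, 13), (1, 9), (2, 9), (3, 1), (3, 10), (3, 13), (4, 1), (4, 10), (4, 13), (5, 9), (6, 9), (7, 1), (7, 10), (7, 13)]

Answer: 16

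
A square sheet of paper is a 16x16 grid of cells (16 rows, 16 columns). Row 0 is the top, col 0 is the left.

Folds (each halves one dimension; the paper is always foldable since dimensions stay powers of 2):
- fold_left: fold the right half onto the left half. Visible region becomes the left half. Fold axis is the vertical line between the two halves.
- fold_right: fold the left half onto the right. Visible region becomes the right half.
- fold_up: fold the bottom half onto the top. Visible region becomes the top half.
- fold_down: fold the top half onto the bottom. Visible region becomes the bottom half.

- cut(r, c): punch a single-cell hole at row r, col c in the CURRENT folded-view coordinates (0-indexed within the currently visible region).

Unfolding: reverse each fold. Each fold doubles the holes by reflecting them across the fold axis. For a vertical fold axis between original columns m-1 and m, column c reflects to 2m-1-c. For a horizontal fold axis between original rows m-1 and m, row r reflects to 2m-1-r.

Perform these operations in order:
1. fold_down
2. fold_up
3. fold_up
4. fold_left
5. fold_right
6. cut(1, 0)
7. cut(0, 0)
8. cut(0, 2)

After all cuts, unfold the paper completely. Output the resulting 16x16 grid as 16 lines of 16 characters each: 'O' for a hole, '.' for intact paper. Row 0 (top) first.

Op 1 fold_down: fold axis h@8; visible region now rows[8,16) x cols[0,16) = 8x16
Op 2 fold_up: fold axis h@12; visible region now rows[8,12) x cols[0,16) = 4x16
Op 3 fold_up: fold axis h@10; visible region now rows[8,10) x cols[0,16) = 2x16
Op 4 fold_left: fold axis v@8; visible region now rows[8,10) x cols[0,8) = 2x8
Op 5 fold_right: fold axis v@4; visible region now rows[8,10) x cols[4,8) = 2x4
Op 6 cut(1, 0): punch at orig (9,4); cuts so far [(9, 4)]; region rows[8,10) x cols[4,8) = 2x4
Op 7 cut(0, 0): punch at orig (8,4); cuts so far [(8, 4), (9, 4)]; region rows[8,10) x cols[4,8) = 2x4
Op 8 cut(0, 2): punch at orig (8,6); cuts so far [(8, 4), (8, 6), (9, 4)]; region rows[8,10) x cols[4,8) = 2x4
Unfold 1 (reflect across v@4): 6 holes -> [(8, 1), (8, 3), (8, 4), (8, 6), (9, 3), (9, 4)]
Unfold 2 (reflect across v@8): 12 holes -> [(8, 1), (8, 3), (8, 4), (8, 6), (8, 9), (8, 11), (8, 12), (8, 14), (9, 3), (9, 4), (9, 11), (9, 12)]
Unfold 3 (reflect across h@10): 24 holes -> [(8, 1), (8, 3), (8, 4), (8, 6), (8, 9), (8, 11), (8, 12), (8, 14), (9, 3), (9, 4), (9, 11), (9, 12), (10, 3), (10, 4), (10, 11), (10, 12), (11, 1), (11, 3), (11, 4), (11, 6), (11, 9), (11, 11), (11, 12), (11, 14)]
Unfold 4 (reflect across h@12): 48 holes -> [(8, 1), (8, 3), (8, 4), (8, 6), (8, 9), (8, 11), (8, 12), (8, 14), (9, 3), (9, 4), (9, 11), (9, 12), (10, 3), (10, 4), (10, 11), (10, 12), (11, 1), (11, 3), (11, 4), (11, 6), (11, 9), (11, 11), (11, 12), (11, 14), (12, 1), (12, 3), (12, 4), (12, 6), (12, 9), (12, 11), (12, 12), (12, 14), (13, 3), (13, 4), (13, 11), (13, 12), (14, 3), (14, 4), (14, 11), (14, 12), (15, 1), (15, 3), (15, 4), (15, 6), (15, 9), (15, 11), (15, 12), (15, 14)]
Unfold 5 (reflect across h@8): 96 holes -> [(0, 1), (0, 3), (0, 4), (0, 6), (0, 9), (0, 11), (0, 12), (0, 14), (1, 3), (1, 4), (1, 11), (1, 12), (2, 3), (2, 4), (2, 11), (2, 12), (3, 1), (3, 3), (3, 4), (3, 6), (3, 9), (3, 11), (3, 12), (3, 14), (4, 1), (4, 3), (4, 4), (4, 6), (4, 9), (4, 11), (4, 12), (4, 14), (5, 3), (5, 4), (5, 11), (5, 12), (6, 3), (6, 4), (6, 11), (6, 12), (7, 1), (7, 3), (7, 4), (7, 6), (7, 9), (7, 11), (7, 12), (7, 14), (8, 1), (8, 3), (8, 4), (8, 6), (8, 9), (8, 11), (8, 12), (8, 14), (9, 3), (9, 4), (9, 11), (9, 12), (10, 3), (10, 4), (10, 11), (10, 12), (11, 1), (11, 3), (11, 4), (11, 6), (11, 9), (11, 11), (11, 12), (11, 14), (12, 1), (12, 3), (12, 4), (12, 6), (12, 9), (12, 11), (12, 12), (12, 14), (13, 3), (13, 4), (13, 11), (13, 12), (14, 3), (14, 4), (14, 11), (14, 12), (15, 1), (15, 3), (15, 4), (15, 6), (15, 9), (15, 11), (15, 12), (15, 14)]

Answer: .O.OO.O..O.OO.O.
...OO......OO...
...OO......OO...
.O.OO.O..O.OO.O.
.O.OO.O..O.OO.O.
...OO......OO...
...OO......OO...
.O.OO.O..O.OO.O.
.O.OO.O..O.OO.O.
...OO......OO...
...OO......OO...
.O.OO.O..O.OO.O.
.O.OO.O..O.OO.O.
...OO......OO...
...OO......OO...
.O.OO.O..O.OO.O.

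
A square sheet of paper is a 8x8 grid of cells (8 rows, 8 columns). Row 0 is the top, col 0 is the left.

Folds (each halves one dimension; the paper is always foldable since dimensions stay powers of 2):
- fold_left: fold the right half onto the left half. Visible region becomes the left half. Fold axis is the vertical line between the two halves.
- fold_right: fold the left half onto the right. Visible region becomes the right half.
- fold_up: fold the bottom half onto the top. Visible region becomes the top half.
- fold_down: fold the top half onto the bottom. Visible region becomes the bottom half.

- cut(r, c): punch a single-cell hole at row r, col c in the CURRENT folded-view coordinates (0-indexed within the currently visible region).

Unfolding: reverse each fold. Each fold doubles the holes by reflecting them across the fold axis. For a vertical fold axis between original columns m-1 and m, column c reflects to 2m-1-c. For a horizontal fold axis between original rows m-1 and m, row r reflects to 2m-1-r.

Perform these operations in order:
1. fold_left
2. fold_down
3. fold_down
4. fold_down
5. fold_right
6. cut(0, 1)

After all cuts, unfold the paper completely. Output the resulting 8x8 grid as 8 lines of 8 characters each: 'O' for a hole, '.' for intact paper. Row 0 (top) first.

Answer: O..OO..O
O..OO..O
O..OO..O
O..OO..O
O..OO..O
O..OO..O
O..OO..O
O..OO..O

Derivation:
Op 1 fold_left: fold axis v@4; visible region now rows[0,8) x cols[0,4) = 8x4
Op 2 fold_down: fold axis h@4; visible region now rows[4,8) x cols[0,4) = 4x4
Op 3 fold_down: fold axis h@6; visible region now rows[6,8) x cols[0,4) = 2x4
Op 4 fold_down: fold axis h@7; visible region now rows[7,8) x cols[0,4) = 1x4
Op 5 fold_right: fold axis v@2; visible region now rows[7,8) x cols[2,4) = 1x2
Op 6 cut(0, 1): punch at orig (7,3); cuts so far [(7, 3)]; region rows[7,8) x cols[2,4) = 1x2
Unfold 1 (reflect across v@2): 2 holes -> [(7, 0), (7, 3)]
Unfold 2 (reflect across h@7): 4 holes -> [(6, 0), (6, 3), (7, 0), (7, 3)]
Unfold 3 (reflect across h@6): 8 holes -> [(4, 0), (4, 3), (5, 0), (5, 3), (6, 0), (6, 3), (7, 0), (7, 3)]
Unfold 4 (reflect across h@4): 16 holes -> [(0, 0), (0, 3), (1, 0), (1, 3), (2, 0), (2, 3), (3, 0), (3, 3), (4, 0), (4, 3), (5, 0), (5, 3), (6, 0), (6, 3), (7, 0), (7, 3)]
Unfold 5 (reflect across v@4): 32 holes -> [(0, 0), (0, 3), (0, 4), (0, 7), (1, 0), (1, 3), (1, 4), (1, 7), (2, 0), (2, 3), (2, 4), (2, 7), (3, 0), (3, 3), (3, 4), (3, 7), (4, 0), (4, 3), (4, 4), (4, 7), (5, 0), (5, 3), (5, 4), (5, 7), (6, 0), (6, 3), (6, 4), (6, 7), (7, 0), (7, 3), (7, 4), (7, 7)]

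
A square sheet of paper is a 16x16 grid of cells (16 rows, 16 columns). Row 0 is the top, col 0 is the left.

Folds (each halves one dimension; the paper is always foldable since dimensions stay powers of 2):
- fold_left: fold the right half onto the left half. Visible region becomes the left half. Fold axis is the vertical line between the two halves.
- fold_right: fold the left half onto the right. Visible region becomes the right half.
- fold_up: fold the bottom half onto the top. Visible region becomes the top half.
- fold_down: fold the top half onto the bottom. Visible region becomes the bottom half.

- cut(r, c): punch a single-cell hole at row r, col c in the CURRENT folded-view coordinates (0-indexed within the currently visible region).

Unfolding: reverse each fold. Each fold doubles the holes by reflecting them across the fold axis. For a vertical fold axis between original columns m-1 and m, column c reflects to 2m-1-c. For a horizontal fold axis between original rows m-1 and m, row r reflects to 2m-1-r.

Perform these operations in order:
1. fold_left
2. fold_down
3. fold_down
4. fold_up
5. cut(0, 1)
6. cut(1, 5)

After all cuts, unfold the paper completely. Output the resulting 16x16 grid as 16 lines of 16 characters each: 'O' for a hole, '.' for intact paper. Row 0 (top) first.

Answer: .O............O.
.....O....O.....
.....O....O.....
.O............O.
.O............O.
.....O....O.....
.....O....O.....
.O............O.
.O............O.
.....O....O.....
.....O....O.....
.O............O.
.O............O.
.....O....O.....
.....O....O.....
.O............O.

Derivation:
Op 1 fold_left: fold axis v@8; visible region now rows[0,16) x cols[0,8) = 16x8
Op 2 fold_down: fold axis h@8; visible region now rows[8,16) x cols[0,8) = 8x8
Op 3 fold_down: fold axis h@12; visible region now rows[12,16) x cols[0,8) = 4x8
Op 4 fold_up: fold axis h@14; visible region now rows[12,14) x cols[0,8) = 2x8
Op 5 cut(0, 1): punch at orig (12,1); cuts so far [(12, 1)]; region rows[12,14) x cols[0,8) = 2x8
Op 6 cut(1, 5): punch at orig (13,5); cuts so far [(12, 1), (13, 5)]; region rows[12,14) x cols[0,8) = 2x8
Unfold 1 (reflect across h@14): 4 holes -> [(12, 1), (13, 5), (14, 5), (15, 1)]
Unfold 2 (reflect across h@12): 8 holes -> [(8, 1), (9, 5), (10, 5), (11, 1), (12, 1), (13, 5), (14, 5), (15, 1)]
Unfold 3 (reflect across h@8): 16 holes -> [(0, 1), (1, 5), (2, 5), (3, 1), (4, 1), (5, 5), (6, 5), (7, 1), (8, 1), (9, 5), (10, 5), (11, 1), (12, 1), (13, 5), (14, 5), (15, 1)]
Unfold 4 (reflect across v@8): 32 holes -> [(0, 1), (0, 14), (1, 5), (1, 10), (2, 5), (2, 10), (3, 1), (3, 14), (4, 1), (4, 14), (5, 5), (5, 10), (6, 5), (6, 10), (7, 1), (7, 14), (8, 1), (8, 14), (9, 5), (9, 10), (10, 5), (10, 10), (11, 1), (11, 14), (12, 1), (12, 14), (13, 5), (13, 10), (14, 5), (14, 10), (15, 1), (15, 14)]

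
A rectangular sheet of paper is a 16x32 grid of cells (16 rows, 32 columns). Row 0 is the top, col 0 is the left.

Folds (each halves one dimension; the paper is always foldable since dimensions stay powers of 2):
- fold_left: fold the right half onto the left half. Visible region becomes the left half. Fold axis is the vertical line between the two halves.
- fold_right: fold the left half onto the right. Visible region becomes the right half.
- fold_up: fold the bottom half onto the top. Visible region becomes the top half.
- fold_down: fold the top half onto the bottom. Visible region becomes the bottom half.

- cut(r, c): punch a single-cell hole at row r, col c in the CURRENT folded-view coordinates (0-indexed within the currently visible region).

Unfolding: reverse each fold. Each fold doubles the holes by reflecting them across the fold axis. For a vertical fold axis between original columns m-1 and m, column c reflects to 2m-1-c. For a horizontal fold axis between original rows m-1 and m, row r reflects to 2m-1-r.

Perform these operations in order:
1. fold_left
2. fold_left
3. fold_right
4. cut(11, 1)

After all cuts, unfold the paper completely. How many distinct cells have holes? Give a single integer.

Answer: 8

Derivation:
Op 1 fold_left: fold axis v@16; visible region now rows[0,16) x cols[0,16) = 16x16
Op 2 fold_left: fold axis v@8; visible region now rows[0,16) x cols[0,8) = 16x8
Op 3 fold_right: fold axis v@4; visible region now rows[0,16) x cols[4,8) = 16x4
Op 4 cut(11, 1): punch at orig (11,5); cuts so far [(11, 5)]; region rows[0,16) x cols[4,8) = 16x4
Unfold 1 (reflect across v@4): 2 holes -> [(11, 2), (11, 5)]
Unfold 2 (reflect across v@8): 4 holes -> [(11, 2), (11, 5), (11, 10), (11, 13)]
Unfold 3 (reflect across v@16): 8 holes -> [(11, 2), (11, 5), (11, 10), (11, 13), (11, 18), (11, 21), (11, 26), (11, 29)]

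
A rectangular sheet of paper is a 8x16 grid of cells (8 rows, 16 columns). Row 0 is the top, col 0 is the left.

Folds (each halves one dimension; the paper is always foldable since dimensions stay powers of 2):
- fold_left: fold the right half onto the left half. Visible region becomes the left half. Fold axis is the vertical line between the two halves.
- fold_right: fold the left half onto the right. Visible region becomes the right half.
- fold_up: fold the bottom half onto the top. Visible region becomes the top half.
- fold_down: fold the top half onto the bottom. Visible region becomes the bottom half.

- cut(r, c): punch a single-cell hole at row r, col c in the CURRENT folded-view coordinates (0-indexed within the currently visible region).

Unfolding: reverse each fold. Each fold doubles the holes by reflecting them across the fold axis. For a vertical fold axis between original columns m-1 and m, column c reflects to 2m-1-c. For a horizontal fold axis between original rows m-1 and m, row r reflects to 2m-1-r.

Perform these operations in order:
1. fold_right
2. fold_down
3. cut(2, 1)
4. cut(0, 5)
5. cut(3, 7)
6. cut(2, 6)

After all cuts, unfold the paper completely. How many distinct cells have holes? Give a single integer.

Answer: 16

Derivation:
Op 1 fold_right: fold axis v@8; visible region now rows[0,8) x cols[8,16) = 8x8
Op 2 fold_down: fold axis h@4; visible region now rows[4,8) x cols[8,16) = 4x8
Op 3 cut(2, 1): punch at orig (6,9); cuts so far [(6, 9)]; region rows[4,8) x cols[8,16) = 4x8
Op 4 cut(0, 5): punch at orig (4,13); cuts so far [(4, 13), (6, 9)]; region rows[4,8) x cols[8,16) = 4x8
Op 5 cut(3, 7): punch at orig (7,15); cuts so far [(4, 13), (6, 9), (7, 15)]; region rows[4,8) x cols[8,16) = 4x8
Op 6 cut(2, 6): punch at orig (6,14); cuts so far [(4, 13), (6, 9), (6, 14), (7, 15)]; region rows[4,8) x cols[8,16) = 4x8
Unfold 1 (reflect across h@4): 8 holes -> [(0, 15), (1, 9), (1, 14), (3, 13), (4, 13), (6, 9), (6, 14), (7, 15)]
Unfold 2 (reflect across v@8): 16 holes -> [(0, 0), (0, 15), (1, 1), (1, 6), (1, 9), (1, 14), (3, 2), (3, 13), (4, 2), (4, 13), (6, 1), (6, 6), (6, 9), (6, 14), (7, 0), (7, 15)]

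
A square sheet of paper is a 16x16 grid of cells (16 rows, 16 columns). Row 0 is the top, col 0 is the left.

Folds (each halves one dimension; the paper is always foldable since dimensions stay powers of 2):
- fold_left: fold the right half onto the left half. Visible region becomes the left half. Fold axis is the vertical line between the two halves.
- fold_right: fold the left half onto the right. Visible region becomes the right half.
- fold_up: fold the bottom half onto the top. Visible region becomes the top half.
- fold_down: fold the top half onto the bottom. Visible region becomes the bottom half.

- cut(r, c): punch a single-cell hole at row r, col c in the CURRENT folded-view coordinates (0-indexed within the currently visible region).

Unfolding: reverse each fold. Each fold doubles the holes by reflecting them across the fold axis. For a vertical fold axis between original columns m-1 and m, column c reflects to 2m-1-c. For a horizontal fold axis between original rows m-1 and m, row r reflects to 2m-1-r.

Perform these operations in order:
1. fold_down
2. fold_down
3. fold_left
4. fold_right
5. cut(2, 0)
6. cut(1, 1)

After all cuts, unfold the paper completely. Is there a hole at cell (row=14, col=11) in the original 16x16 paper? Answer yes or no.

Answer: yes

Derivation:
Op 1 fold_down: fold axis h@8; visible region now rows[8,16) x cols[0,16) = 8x16
Op 2 fold_down: fold axis h@12; visible region now rows[12,16) x cols[0,16) = 4x16
Op 3 fold_left: fold axis v@8; visible region now rows[12,16) x cols[0,8) = 4x8
Op 4 fold_right: fold axis v@4; visible region now rows[12,16) x cols[4,8) = 4x4
Op 5 cut(2, 0): punch at orig (14,4); cuts so far [(14, 4)]; region rows[12,16) x cols[4,8) = 4x4
Op 6 cut(1, 1): punch at orig (13,5); cuts so far [(13, 5), (14, 4)]; region rows[12,16) x cols[4,8) = 4x4
Unfold 1 (reflect across v@4): 4 holes -> [(13, 2), (13, 5), (14, 3), (14, 4)]
Unfold 2 (reflect across v@8): 8 holes -> [(13, 2), (13, 5), (13, 10), (13, 13), (14, 3), (14, 4), (14, 11), (14, 12)]
Unfold 3 (reflect across h@12): 16 holes -> [(9, 3), (9, 4), (9, 11), (9, 12), (10, 2), (10, 5), (10, 10), (10, 13), (13, 2), (13, 5), (13, 10), (13, 13), (14, 3), (14, 4), (14, 11), (14, 12)]
Unfold 4 (reflect across h@8): 32 holes -> [(1, 3), (1, 4), (1, 11), (1, 12), (2, 2), (2, 5), (2, 10), (2, 13), (5, 2), (5, 5), (5, 10), (5, 13), (6, 3), (6, 4), (6, 11), (6, 12), (9, 3), (9, 4), (9, 11), (9, 12), (10, 2), (10, 5), (10, 10), (10, 13), (13, 2), (13, 5), (13, 10), (13, 13), (14, 3), (14, 4), (14, 11), (14, 12)]
Holes: [(1, 3), (1, 4), (1, 11), (1, 12), (2, 2), (2, 5), (2, 10), (2, 13), (5, 2), (5, 5), (5, 10), (5, 13), (6, 3), (6, 4), (6, 11), (6, 12), (9, 3), (9, 4), (9, 11), (9, 12), (10, 2), (10, 5), (10, 10), (10, 13), (13, 2), (13, 5), (13, 10), (13, 13), (14, 3), (14, 4), (14, 11), (14, 12)]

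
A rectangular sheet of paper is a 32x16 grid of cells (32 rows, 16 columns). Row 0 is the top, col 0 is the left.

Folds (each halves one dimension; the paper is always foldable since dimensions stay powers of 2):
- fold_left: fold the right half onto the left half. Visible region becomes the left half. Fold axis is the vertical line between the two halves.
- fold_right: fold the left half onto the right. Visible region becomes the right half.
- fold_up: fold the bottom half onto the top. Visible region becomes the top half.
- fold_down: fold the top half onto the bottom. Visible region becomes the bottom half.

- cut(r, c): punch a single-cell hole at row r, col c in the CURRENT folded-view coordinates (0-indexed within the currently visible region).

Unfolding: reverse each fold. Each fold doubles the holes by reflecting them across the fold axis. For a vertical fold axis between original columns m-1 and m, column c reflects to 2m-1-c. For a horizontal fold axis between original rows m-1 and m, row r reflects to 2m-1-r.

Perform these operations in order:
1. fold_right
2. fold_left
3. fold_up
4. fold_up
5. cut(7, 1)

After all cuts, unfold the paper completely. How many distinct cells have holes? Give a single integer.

Op 1 fold_right: fold axis v@8; visible region now rows[0,32) x cols[8,16) = 32x8
Op 2 fold_left: fold axis v@12; visible region now rows[0,32) x cols[8,12) = 32x4
Op 3 fold_up: fold axis h@16; visible region now rows[0,16) x cols[8,12) = 16x4
Op 4 fold_up: fold axis h@8; visible region now rows[0,8) x cols[8,12) = 8x4
Op 5 cut(7, 1): punch at orig (7,9); cuts so far [(7, 9)]; region rows[0,8) x cols[8,12) = 8x4
Unfold 1 (reflect across h@8): 2 holes -> [(7, 9), (8, 9)]
Unfold 2 (reflect across h@16): 4 holes -> [(7, 9), (8, 9), (23, 9), (24, 9)]
Unfold 3 (reflect across v@12): 8 holes -> [(7, 9), (7, 14), (8, 9), (8, 14), (23, 9), (23, 14), (24, 9), (24, 14)]
Unfold 4 (reflect across v@8): 16 holes -> [(7, 1), (7, 6), (7, 9), (7, 14), (8, 1), (8, 6), (8, 9), (8, 14), (23, 1), (23, 6), (23, 9), (23, 14), (24, 1), (24, 6), (24, 9), (24, 14)]

Answer: 16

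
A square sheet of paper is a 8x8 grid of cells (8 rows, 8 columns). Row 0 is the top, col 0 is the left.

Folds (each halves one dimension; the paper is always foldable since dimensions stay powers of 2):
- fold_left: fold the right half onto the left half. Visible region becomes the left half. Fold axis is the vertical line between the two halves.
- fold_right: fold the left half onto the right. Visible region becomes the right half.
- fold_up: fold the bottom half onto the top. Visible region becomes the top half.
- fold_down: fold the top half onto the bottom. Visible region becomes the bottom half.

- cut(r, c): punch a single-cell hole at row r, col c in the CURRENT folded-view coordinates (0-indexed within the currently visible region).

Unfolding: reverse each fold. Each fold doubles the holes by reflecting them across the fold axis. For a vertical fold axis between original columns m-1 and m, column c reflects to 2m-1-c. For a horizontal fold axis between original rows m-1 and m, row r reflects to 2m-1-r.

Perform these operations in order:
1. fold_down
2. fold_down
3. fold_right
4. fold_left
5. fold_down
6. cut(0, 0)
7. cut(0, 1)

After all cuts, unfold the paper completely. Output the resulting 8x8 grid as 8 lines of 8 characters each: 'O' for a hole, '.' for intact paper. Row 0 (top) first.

Op 1 fold_down: fold axis h@4; visible region now rows[4,8) x cols[0,8) = 4x8
Op 2 fold_down: fold axis h@6; visible region now rows[6,8) x cols[0,8) = 2x8
Op 3 fold_right: fold axis v@4; visible region now rows[6,8) x cols[4,8) = 2x4
Op 4 fold_left: fold axis v@6; visible region now rows[6,8) x cols[4,6) = 2x2
Op 5 fold_down: fold axis h@7; visible region now rows[7,8) x cols[4,6) = 1x2
Op 6 cut(0, 0): punch at orig (7,4); cuts so far [(7, 4)]; region rows[7,8) x cols[4,6) = 1x2
Op 7 cut(0, 1): punch at orig (7,5); cuts so far [(7, 4), (7, 5)]; region rows[7,8) x cols[4,6) = 1x2
Unfold 1 (reflect across h@7): 4 holes -> [(6, 4), (6, 5), (7, 4), (7, 5)]
Unfold 2 (reflect across v@6): 8 holes -> [(6, 4), (6, 5), (6, 6), (6, 7), (7, 4), (7, 5), (7, 6), (7, 7)]
Unfold 3 (reflect across v@4): 16 holes -> [(6, 0), (6, 1), (6, 2), (6, 3), (6, 4), (6, 5), (6, 6), (6, 7), (7, 0), (7, 1), (7, 2), (7, 3), (7, 4), (7, 5), (7, 6), (7, 7)]
Unfold 4 (reflect across h@6): 32 holes -> [(4, 0), (4, 1), (4, 2), (4, 3), (4, 4), (4, 5), (4, 6), (4, 7), (5, 0), (5, 1), (5, 2), (5, 3), (5, 4), (5, 5), (5, 6), (5, 7), (6, 0), (6, 1), (6, 2), (6, 3), (6, 4), (6, 5), (6, 6), (6, 7), (7, 0), (7, 1), (7, 2), (7, 3), (7, 4), (7, 5), (7, 6), (7, 7)]
Unfold 5 (reflect across h@4): 64 holes -> [(0, 0), (0, 1), (0, 2), (0, 3), (0, 4), (0, 5), (0, 6), (0, 7), (1, 0), (1, 1), (1, 2), (1, 3), (1, 4), (1, 5), (1, 6), (1, 7), (2, 0), (2, 1), (2, 2), (2, 3), (2, 4), (2, 5), (2, 6), (2, 7), (3, 0), (3, 1), (3, 2), (3, 3), (3, 4), (3, 5), (3, 6), (3, 7), (4, 0), (4, 1), (4, 2), (4, 3), (4, 4), (4, 5), (4, 6), (4, 7), (5, 0), (5, 1), (5, 2), (5, 3), (5, 4), (5, 5), (5, 6), (5, 7), (6, 0), (6, 1), (6, 2), (6, 3), (6, 4), (6, 5), (6, 6), (6, 7), (7, 0), (7, 1), (7, 2), (7, 3), (7, 4), (7, 5), (7, 6), (7, 7)]

Answer: OOOOOOOO
OOOOOOOO
OOOOOOOO
OOOOOOOO
OOOOOOOO
OOOOOOOO
OOOOOOOO
OOOOOOOO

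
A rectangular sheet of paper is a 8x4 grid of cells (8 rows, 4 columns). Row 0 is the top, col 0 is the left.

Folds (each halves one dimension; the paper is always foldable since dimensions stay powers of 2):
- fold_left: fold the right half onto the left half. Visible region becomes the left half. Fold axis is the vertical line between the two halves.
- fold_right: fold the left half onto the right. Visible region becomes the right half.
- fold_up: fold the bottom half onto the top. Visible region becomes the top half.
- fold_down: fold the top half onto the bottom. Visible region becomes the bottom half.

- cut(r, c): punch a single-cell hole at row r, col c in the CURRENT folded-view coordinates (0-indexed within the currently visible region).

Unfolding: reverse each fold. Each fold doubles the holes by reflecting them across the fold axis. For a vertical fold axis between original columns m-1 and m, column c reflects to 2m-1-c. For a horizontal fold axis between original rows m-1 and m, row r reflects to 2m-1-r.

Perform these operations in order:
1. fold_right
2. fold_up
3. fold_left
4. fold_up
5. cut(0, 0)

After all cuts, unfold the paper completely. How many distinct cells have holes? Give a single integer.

Answer: 16

Derivation:
Op 1 fold_right: fold axis v@2; visible region now rows[0,8) x cols[2,4) = 8x2
Op 2 fold_up: fold axis h@4; visible region now rows[0,4) x cols[2,4) = 4x2
Op 3 fold_left: fold axis v@3; visible region now rows[0,4) x cols[2,3) = 4x1
Op 4 fold_up: fold axis h@2; visible region now rows[0,2) x cols[2,3) = 2x1
Op 5 cut(0, 0): punch at orig (0,2); cuts so far [(0, 2)]; region rows[0,2) x cols[2,3) = 2x1
Unfold 1 (reflect across h@2): 2 holes -> [(0, 2), (3, 2)]
Unfold 2 (reflect across v@3): 4 holes -> [(0, 2), (0, 3), (3, 2), (3, 3)]
Unfold 3 (reflect across h@4): 8 holes -> [(0, 2), (0, 3), (3, 2), (3, 3), (4, 2), (4, 3), (7, 2), (7, 3)]
Unfold 4 (reflect across v@2): 16 holes -> [(0, 0), (0, 1), (0, 2), (0, 3), (3, 0), (3, 1), (3, 2), (3, 3), (4, 0), (4, 1), (4, 2), (4, 3), (7, 0), (7, 1), (7, 2), (7, 3)]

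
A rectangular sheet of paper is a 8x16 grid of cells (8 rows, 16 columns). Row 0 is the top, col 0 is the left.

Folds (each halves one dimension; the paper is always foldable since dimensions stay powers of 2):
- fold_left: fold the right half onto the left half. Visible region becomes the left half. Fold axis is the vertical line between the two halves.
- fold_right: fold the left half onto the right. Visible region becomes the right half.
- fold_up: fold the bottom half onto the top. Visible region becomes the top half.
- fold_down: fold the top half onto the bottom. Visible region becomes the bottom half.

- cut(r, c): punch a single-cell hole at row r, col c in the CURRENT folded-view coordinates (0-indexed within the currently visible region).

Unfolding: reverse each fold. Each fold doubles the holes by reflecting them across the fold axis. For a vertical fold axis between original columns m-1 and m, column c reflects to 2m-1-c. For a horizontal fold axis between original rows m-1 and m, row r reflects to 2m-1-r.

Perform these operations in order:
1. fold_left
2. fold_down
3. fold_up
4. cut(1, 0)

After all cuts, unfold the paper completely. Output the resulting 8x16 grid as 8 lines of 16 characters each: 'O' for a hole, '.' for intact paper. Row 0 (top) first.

Op 1 fold_left: fold axis v@8; visible region now rows[0,8) x cols[0,8) = 8x8
Op 2 fold_down: fold axis h@4; visible region now rows[4,8) x cols[0,8) = 4x8
Op 3 fold_up: fold axis h@6; visible region now rows[4,6) x cols[0,8) = 2x8
Op 4 cut(1, 0): punch at orig (5,0); cuts so far [(5, 0)]; region rows[4,6) x cols[0,8) = 2x8
Unfold 1 (reflect across h@6): 2 holes -> [(5, 0), (6, 0)]
Unfold 2 (reflect across h@4): 4 holes -> [(1, 0), (2, 0), (5, 0), (6, 0)]
Unfold 3 (reflect across v@8): 8 holes -> [(1, 0), (1, 15), (2, 0), (2, 15), (5, 0), (5, 15), (6, 0), (6, 15)]

Answer: ................
O..............O
O..............O
................
................
O..............O
O..............O
................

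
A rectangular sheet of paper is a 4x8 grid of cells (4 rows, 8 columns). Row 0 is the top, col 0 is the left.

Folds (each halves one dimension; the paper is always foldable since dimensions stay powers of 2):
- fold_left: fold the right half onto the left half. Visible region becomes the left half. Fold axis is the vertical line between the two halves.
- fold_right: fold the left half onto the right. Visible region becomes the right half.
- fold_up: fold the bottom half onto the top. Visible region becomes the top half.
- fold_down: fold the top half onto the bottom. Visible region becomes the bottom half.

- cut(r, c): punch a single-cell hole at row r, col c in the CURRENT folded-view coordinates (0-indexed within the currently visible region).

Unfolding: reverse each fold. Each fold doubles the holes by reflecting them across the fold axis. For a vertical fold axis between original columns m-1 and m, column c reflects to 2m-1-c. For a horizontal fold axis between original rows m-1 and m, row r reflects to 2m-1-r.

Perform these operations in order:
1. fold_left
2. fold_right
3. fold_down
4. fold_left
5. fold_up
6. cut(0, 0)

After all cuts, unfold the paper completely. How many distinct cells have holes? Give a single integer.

Op 1 fold_left: fold axis v@4; visible region now rows[0,4) x cols[0,4) = 4x4
Op 2 fold_right: fold axis v@2; visible region now rows[0,4) x cols[2,4) = 4x2
Op 3 fold_down: fold axis h@2; visible region now rows[2,4) x cols[2,4) = 2x2
Op 4 fold_left: fold axis v@3; visible region now rows[2,4) x cols[2,3) = 2x1
Op 5 fold_up: fold axis h@3; visible region now rows[2,3) x cols[2,3) = 1x1
Op 6 cut(0, 0): punch at orig (2,2); cuts so far [(2, 2)]; region rows[2,3) x cols[2,3) = 1x1
Unfold 1 (reflect across h@3): 2 holes -> [(2, 2), (3, 2)]
Unfold 2 (reflect across v@3): 4 holes -> [(2, 2), (2, 3), (3, 2), (3, 3)]
Unfold 3 (reflect across h@2): 8 holes -> [(0, 2), (0, 3), (1, 2), (1, 3), (2, 2), (2, 3), (3, 2), (3, 3)]
Unfold 4 (reflect across v@2): 16 holes -> [(0, 0), (0, 1), (0, 2), (0, 3), (1, 0), (1, 1), (1, 2), (1, 3), (2, 0), (2, 1), (2, 2), (2, 3), (3, 0), (3, 1), (3, 2), (3, 3)]
Unfold 5 (reflect across v@4): 32 holes -> [(0, 0), (0, 1), (0, 2), (0, 3), (0, 4), (0, 5), (0, 6), (0, 7), (1, 0), (1, 1), (1, 2), (1, 3), (1, 4), (1, 5), (1, 6), (1, 7), (2, 0), (2, 1), (2, 2), (2, 3), (2, 4), (2, 5), (2, 6), (2, 7), (3, 0), (3, 1), (3, 2), (3, 3), (3, 4), (3, 5), (3, 6), (3, 7)]

Answer: 32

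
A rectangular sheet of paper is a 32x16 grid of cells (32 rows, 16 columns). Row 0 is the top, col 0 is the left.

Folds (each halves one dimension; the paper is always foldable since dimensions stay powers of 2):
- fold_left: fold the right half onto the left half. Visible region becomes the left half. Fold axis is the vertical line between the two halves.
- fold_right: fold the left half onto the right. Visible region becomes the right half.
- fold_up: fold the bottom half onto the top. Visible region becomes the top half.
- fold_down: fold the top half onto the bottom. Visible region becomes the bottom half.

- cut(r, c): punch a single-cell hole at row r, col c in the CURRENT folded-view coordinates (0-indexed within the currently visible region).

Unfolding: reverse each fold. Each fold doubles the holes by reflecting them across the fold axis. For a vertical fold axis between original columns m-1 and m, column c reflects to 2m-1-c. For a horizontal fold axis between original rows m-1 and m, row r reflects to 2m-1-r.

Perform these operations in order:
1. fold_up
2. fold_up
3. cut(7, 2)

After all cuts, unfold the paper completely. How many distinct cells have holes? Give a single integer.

Op 1 fold_up: fold axis h@16; visible region now rows[0,16) x cols[0,16) = 16x16
Op 2 fold_up: fold axis h@8; visible region now rows[0,8) x cols[0,16) = 8x16
Op 3 cut(7, 2): punch at orig (7,2); cuts so far [(7, 2)]; region rows[0,8) x cols[0,16) = 8x16
Unfold 1 (reflect across h@8): 2 holes -> [(7, 2), (8, 2)]
Unfold 2 (reflect across h@16): 4 holes -> [(7, 2), (8, 2), (23, 2), (24, 2)]

Answer: 4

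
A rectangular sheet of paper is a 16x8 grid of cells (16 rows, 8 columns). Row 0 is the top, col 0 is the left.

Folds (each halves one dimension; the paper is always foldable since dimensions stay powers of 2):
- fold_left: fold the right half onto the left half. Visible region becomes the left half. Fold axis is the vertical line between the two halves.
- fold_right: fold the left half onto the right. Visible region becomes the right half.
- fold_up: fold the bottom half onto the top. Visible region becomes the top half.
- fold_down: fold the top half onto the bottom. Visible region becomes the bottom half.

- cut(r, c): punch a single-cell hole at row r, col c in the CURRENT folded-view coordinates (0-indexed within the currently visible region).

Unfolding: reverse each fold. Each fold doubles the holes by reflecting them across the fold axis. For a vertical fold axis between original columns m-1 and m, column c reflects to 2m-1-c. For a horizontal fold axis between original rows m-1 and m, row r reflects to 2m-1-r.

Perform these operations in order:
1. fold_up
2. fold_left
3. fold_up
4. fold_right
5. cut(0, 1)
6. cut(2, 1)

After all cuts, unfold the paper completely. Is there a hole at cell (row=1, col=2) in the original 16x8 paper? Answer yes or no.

Answer: no

Derivation:
Op 1 fold_up: fold axis h@8; visible region now rows[0,8) x cols[0,8) = 8x8
Op 2 fold_left: fold axis v@4; visible region now rows[0,8) x cols[0,4) = 8x4
Op 3 fold_up: fold axis h@4; visible region now rows[0,4) x cols[0,4) = 4x4
Op 4 fold_right: fold axis v@2; visible region now rows[0,4) x cols[2,4) = 4x2
Op 5 cut(0, 1): punch at orig (0,3); cuts so far [(0, 3)]; region rows[0,4) x cols[2,4) = 4x2
Op 6 cut(2, 1): punch at orig (2,3); cuts so far [(0, 3), (2, 3)]; region rows[0,4) x cols[2,4) = 4x2
Unfold 1 (reflect across v@2): 4 holes -> [(0, 0), (0, 3), (2, 0), (2, 3)]
Unfold 2 (reflect across h@4): 8 holes -> [(0, 0), (0, 3), (2, 0), (2, 3), (5, 0), (5, 3), (7, 0), (7, 3)]
Unfold 3 (reflect across v@4): 16 holes -> [(0, 0), (0, 3), (0, 4), (0, 7), (2, 0), (2, 3), (2, 4), (2, 7), (5, 0), (5, 3), (5, 4), (5, 7), (7, 0), (7, 3), (7, 4), (7, 7)]
Unfold 4 (reflect across h@8): 32 holes -> [(0, 0), (0, 3), (0, 4), (0, 7), (2, 0), (2, 3), (2, 4), (2, 7), (5, 0), (5, 3), (5, 4), (5, 7), (7, 0), (7, 3), (7, 4), (7, 7), (8, 0), (8, 3), (8, 4), (8, 7), (10, 0), (10, 3), (10, 4), (10, 7), (13, 0), (13, 3), (13, 4), (13, 7), (15, 0), (15, 3), (15, 4), (15, 7)]
Holes: [(0, 0), (0, 3), (0, 4), (0, 7), (2, 0), (2, 3), (2, 4), (2, 7), (5, 0), (5, 3), (5, 4), (5, 7), (7, 0), (7, 3), (7, 4), (7, 7), (8, 0), (8, 3), (8, 4), (8, 7), (10, 0), (10, 3), (10, 4), (10, 7), (13, 0), (13, 3), (13, 4), (13, 7), (15, 0), (15, 3), (15, 4), (15, 7)]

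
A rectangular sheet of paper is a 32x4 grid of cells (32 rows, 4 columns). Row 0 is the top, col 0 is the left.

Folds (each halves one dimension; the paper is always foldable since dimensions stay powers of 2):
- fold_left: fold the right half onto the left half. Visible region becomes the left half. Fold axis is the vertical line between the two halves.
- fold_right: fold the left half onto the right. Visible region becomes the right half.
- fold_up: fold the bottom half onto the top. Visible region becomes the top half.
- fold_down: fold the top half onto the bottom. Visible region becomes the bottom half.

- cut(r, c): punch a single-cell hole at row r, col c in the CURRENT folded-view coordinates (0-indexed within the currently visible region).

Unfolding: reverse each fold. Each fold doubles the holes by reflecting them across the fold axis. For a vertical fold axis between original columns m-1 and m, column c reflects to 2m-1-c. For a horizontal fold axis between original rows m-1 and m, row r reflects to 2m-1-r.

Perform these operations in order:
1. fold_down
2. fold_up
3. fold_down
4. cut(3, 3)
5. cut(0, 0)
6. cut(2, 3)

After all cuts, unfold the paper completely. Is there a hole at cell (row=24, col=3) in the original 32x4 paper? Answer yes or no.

Op 1 fold_down: fold axis h@16; visible region now rows[16,32) x cols[0,4) = 16x4
Op 2 fold_up: fold axis h@24; visible region now rows[16,24) x cols[0,4) = 8x4
Op 3 fold_down: fold axis h@20; visible region now rows[20,24) x cols[0,4) = 4x4
Op 4 cut(3, 3): punch at orig (23,3); cuts so far [(23, 3)]; region rows[20,24) x cols[0,4) = 4x4
Op 5 cut(0, 0): punch at orig (20,0); cuts so far [(20, 0), (23, 3)]; region rows[20,24) x cols[0,4) = 4x4
Op 6 cut(2, 3): punch at orig (22,3); cuts so far [(20, 0), (22, 3), (23, 3)]; region rows[20,24) x cols[0,4) = 4x4
Unfold 1 (reflect across h@20): 6 holes -> [(16, 3), (17, 3), (19, 0), (20, 0), (22, 3), (23, 3)]
Unfold 2 (reflect across h@24): 12 holes -> [(16, 3), (17, 3), (19, 0), (20, 0), (22, 3), (23, 3), (24, 3), (25, 3), (27, 0), (28, 0), (30, 3), (31, 3)]
Unfold 3 (reflect across h@16): 24 holes -> [(0, 3), (1, 3), (3, 0), (4, 0), (6, 3), (7, 3), (8, 3), (9, 3), (11, 0), (12, 0), (14, 3), (15, 3), (16, 3), (17, 3), (19, 0), (20, 0), (22, 3), (23, 3), (24, 3), (25, 3), (27, 0), (28, 0), (30, 3), (31, 3)]
Holes: [(0, 3), (1, 3), (3, 0), (4, 0), (6, 3), (7, 3), (8, 3), (9, 3), (11, 0), (12, 0), (14, 3), (15, 3), (16, 3), (17, 3), (19, 0), (20, 0), (22, 3), (23, 3), (24, 3), (25, 3), (27, 0), (28, 0), (30, 3), (31, 3)]

Answer: yes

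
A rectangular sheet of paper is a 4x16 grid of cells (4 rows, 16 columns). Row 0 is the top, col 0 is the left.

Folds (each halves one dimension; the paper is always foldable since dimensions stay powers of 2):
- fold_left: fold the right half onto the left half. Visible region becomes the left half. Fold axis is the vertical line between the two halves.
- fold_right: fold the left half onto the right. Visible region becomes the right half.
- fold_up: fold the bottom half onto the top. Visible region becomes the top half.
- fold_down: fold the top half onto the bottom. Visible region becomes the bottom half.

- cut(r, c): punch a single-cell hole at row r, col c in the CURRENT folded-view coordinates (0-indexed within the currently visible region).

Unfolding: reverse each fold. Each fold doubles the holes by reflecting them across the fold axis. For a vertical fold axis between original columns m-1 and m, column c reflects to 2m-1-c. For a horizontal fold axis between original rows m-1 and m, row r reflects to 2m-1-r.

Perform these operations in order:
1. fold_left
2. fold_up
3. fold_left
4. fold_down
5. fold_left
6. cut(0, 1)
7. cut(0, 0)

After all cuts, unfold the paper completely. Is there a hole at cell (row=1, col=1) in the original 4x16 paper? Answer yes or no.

Op 1 fold_left: fold axis v@8; visible region now rows[0,4) x cols[0,8) = 4x8
Op 2 fold_up: fold axis h@2; visible region now rows[0,2) x cols[0,8) = 2x8
Op 3 fold_left: fold axis v@4; visible region now rows[0,2) x cols[0,4) = 2x4
Op 4 fold_down: fold axis h@1; visible region now rows[1,2) x cols[0,4) = 1x4
Op 5 fold_left: fold axis v@2; visible region now rows[1,2) x cols[0,2) = 1x2
Op 6 cut(0, 1): punch at orig (1,1); cuts so far [(1, 1)]; region rows[1,2) x cols[0,2) = 1x2
Op 7 cut(0, 0): punch at orig (1,0); cuts so far [(1, 0), (1, 1)]; region rows[1,2) x cols[0,2) = 1x2
Unfold 1 (reflect across v@2): 4 holes -> [(1, 0), (1, 1), (1, 2), (1, 3)]
Unfold 2 (reflect across h@1): 8 holes -> [(0, 0), (0, 1), (0, 2), (0, 3), (1, 0), (1, 1), (1, 2), (1, 3)]
Unfold 3 (reflect across v@4): 16 holes -> [(0, 0), (0, 1), (0, 2), (0, 3), (0, 4), (0, 5), (0, 6), (0, 7), (1, 0), (1, 1), (1, 2), (1, 3), (1, 4), (1, 5), (1, 6), (1, 7)]
Unfold 4 (reflect across h@2): 32 holes -> [(0, 0), (0, 1), (0, 2), (0, 3), (0, 4), (0, 5), (0, 6), (0, 7), (1, 0), (1, 1), (1, 2), (1, 3), (1, 4), (1, 5), (1, 6), (1, 7), (2, 0), (2, 1), (2, 2), (2, 3), (2, 4), (2, 5), (2, 6), (2, 7), (3, 0), (3, 1), (3, 2), (3, 3), (3, 4), (3, 5), (3, 6), (3, 7)]
Unfold 5 (reflect across v@8): 64 holes -> [(0, 0), (0, 1), (0, 2), (0, 3), (0, 4), (0, 5), (0, 6), (0, 7), (0, 8), (0, 9), (0, 10), (0, 11), (0, 12), (0, 13), (0, 14), (0, 15), (1, 0), (1, 1), (1, 2), (1, 3), (1, 4), (1, 5), (1, 6), (1, 7), (1, 8), (1, 9), (1, 10), (1, 11), (1, 12), (1, 13), (1, 14), (1, 15), (2, 0), (2, 1), (2, 2), (2, 3), (2, 4), (2, 5), (2, 6), (2, 7), (2, 8), (2, 9), (2, 10), (2, 11), (2, 12), (2, 13), (2, 14), (2, 15), (3, 0), (3, 1), (3, 2), (3, 3), (3, 4), (3, 5), (3, 6), (3, 7), (3, 8), (3, 9), (3, 10), (3, 11), (3, 12), (3, 13), (3, 14), (3, 15)]
Holes: [(0, 0), (0, 1), (0, 2), (0, 3), (0, 4), (0, 5), (0, 6), (0, 7), (0, 8), (0, 9), (0, 10), (0, 11), (0, 12), (0, 13), (0, 14), (0, 15), (1, 0), (1, 1), (1, 2), (1, 3), (1, 4), (1, 5), (1, 6), (1, 7), (1, 8), (1, 9), (1, 10), (1, 11), (1, 12), (1, 13), (1, 14), (1, 15), (2, 0), (2, 1), (2, 2), (2, 3), (2, 4), (2, 5), (2, 6), (2, 7), (2, 8), (2, 9), (2, 10), (2, 11), (2, 12), (2, 13), (2, 14), (2, 15), (3, 0), (3, 1), (3, 2), (3, 3), (3, 4), (3, 5), (3, 6), (3, 7), (3, 8), (3, 9), (3, 10), (3, 11), (3, 12), (3, 13), (3, 14), (3, 15)]

Answer: yes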